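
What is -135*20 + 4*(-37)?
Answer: -2848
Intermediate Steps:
-135*20 + 4*(-37) = -135*20 - 148 = -2700 - 148 = -2848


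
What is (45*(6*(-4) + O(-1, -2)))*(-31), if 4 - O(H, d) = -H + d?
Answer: 26505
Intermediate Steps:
O(H, d) = 4 + H - d (O(H, d) = 4 - (-H + d) = 4 - (d - H) = 4 + (H - d) = 4 + H - d)
(45*(6*(-4) + O(-1, -2)))*(-31) = (45*(6*(-4) + (4 - 1 - 1*(-2))))*(-31) = (45*(-24 + (4 - 1 + 2)))*(-31) = (45*(-24 + 5))*(-31) = (45*(-19))*(-31) = -855*(-31) = 26505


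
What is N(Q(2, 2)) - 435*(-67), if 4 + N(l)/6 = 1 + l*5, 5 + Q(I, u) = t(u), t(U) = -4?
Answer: 28857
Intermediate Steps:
Q(I, u) = -9 (Q(I, u) = -5 - 4 = -9)
N(l) = -18 + 30*l (N(l) = -24 + 6*(1 + l*5) = -24 + 6*(1 + 5*l) = -24 + (6 + 30*l) = -18 + 30*l)
N(Q(2, 2)) - 435*(-67) = (-18 + 30*(-9)) - 435*(-67) = (-18 - 270) + 29145 = -288 + 29145 = 28857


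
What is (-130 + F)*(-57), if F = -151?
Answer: 16017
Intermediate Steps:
(-130 + F)*(-57) = (-130 - 151)*(-57) = -281*(-57) = 16017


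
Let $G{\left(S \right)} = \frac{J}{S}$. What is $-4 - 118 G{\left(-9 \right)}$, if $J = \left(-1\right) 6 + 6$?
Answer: $-4$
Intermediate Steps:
$J = 0$ ($J = -6 + 6 = 0$)
$G{\left(S \right)} = 0$ ($G{\left(S \right)} = \frac{0}{S} = 0$)
$-4 - 118 G{\left(-9 \right)} = -4 - 0 = -4 + 0 = -4$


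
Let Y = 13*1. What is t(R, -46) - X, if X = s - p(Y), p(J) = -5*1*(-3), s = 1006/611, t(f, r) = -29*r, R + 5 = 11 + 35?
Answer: 823233/611 ≈ 1347.4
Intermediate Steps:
R = 41 (R = -5 + (11 + 35) = -5 + 46 = 41)
Y = 13
s = 1006/611 (s = 1006*(1/611) = 1006/611 ≈ 1.6465)
p(J) = 15 (p(J) = -5*(-3) = 15)
X = -8159/611 (X = 1006/611 - 1*15 = 1006/611 - 15 = -8159/611 ≈ -13.354)
t(R, -46) - X = -29*(-46) - 1*(-8159/611) = 1334 + 8159/611 = 823233/611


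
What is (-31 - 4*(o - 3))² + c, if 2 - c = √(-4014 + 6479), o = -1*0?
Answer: 363 - √2465 ≈ 313.35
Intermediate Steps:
o = 0
c = 2 - √2465 (c = 2 - √(-4014 + 6479) = 2 - √2465 ≈ -47.649)
(-31 - 4*(o - 3))² + c = (-31 - 4*(0 - 3))² + (2 - √2465) = (-31 - 4*(-3))² + (2 - √2465) = (-31 + 12)² + (2 - √2465) = (-19)² + (2 - √2465) = 361 + (2 - √2465) = 363 - √2465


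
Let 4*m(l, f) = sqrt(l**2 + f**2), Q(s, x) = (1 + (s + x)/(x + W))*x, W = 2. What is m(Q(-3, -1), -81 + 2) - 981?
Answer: -981 + 25*sqrt(10)/4 ≈ -961.24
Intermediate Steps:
Q(s, x) = x*(1 + (s + x)/(2 + x)) (Q(s, x) = (1 + (s + x)/(x + 2))*x = (1 + (s + x)/(2 + x))*x = x*(1 + (s + x)/(2 + x)))
m(l, f) = sqrt(f**2 + l**2)/4 (m(l, f) = sqrt(l**2 + f**2)/4 = sqrt(f**2 + l**2)/4)
m(Q(-3, -1), -81 + 2) - 981 = sqrt((-81 + 2)**2 + (-(2 - 3 + 2*(-1))/(2 - 1))**2)/4 - 981 = sqrt((-79)**2 + (-1*(2 - 3 - 2)/1)**2)/4 - 981 = sqrt(6241 + (-1*1*(-3))**2)/4 - 981 = sqrt(6241 + 3**2)/4 - 981 = sqrt(6241 + 9)/4 - 981 = sqrt(6250)/4 - 981 = (25*sqrt(10))/4 - 981 = 25*sqrt(10)/4 - 981 = -981 + 25*sqrt(10)/4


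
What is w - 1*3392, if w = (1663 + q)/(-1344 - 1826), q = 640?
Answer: -10754943/3170 ≈ -3392.7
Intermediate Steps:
w = -2303/3170 (w = (1663 + 640)/(-1344 - 1826) = 2303/(-3170) = 2303*(-1/3170) = -2303/3170 ≈ -0.72650)
w - 1*3392 = -2303/3170 - 1*3392 = -2303/3170 - 3392 = -10754943/3170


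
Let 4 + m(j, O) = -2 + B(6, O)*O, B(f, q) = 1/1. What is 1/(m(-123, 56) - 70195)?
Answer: -1/70145 ≈ -1.4256e-5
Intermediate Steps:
B(f, q) = 1
m(j, O) = -6 + O (m(j, O) = -4 + (-2 + 1*O) = -4 + (-2 + O) = -6 + O)
1/(m(-123, 56) - 70195) = 1/((-6 + 56) - 70195) = 1/(50 - 70195) = 1/(-70145) = -1/70145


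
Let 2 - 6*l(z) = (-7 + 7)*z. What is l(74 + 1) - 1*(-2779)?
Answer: 8338/3 ≈ 2779.3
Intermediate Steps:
l(z) = ⅓ (l(z) = ⅓ - (-7 + 7)*z/6 = ⅓ - 0*z = ⅓ - ⅙*0 = ⅓ + 0 = ⅓)
l(74 + 1) - 1*(-2779) = ⅓ - 1*(-2779) = ⅓ + 2779 = 8338/3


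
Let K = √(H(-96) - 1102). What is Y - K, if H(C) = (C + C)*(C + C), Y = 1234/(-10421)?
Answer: -1234/10421 - √35762 ≈ -189.23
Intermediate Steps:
Y = -1234/10421 (Y = 1234*(-1/10421) = -1234/10421 ≈ -0.11841)
H(C) = 4*C² (H(C) = (2*C)*(2*C) = 4*C²)
K = √35762 (K = √(4*(-96)² - 1102) = √(4*9216 - 1102) = √(36864 - 1102) = √35762 ≈ 189.11)
Y - K = -1234/10421 - √35762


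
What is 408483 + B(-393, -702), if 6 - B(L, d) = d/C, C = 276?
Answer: 18790611/46 ≈ 4.0849e+5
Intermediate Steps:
B(L, d) = 6 - d/276
408483 + B(-393, -702) = 408483 + (6 - 1/276*(-702)) = 408483 + (6 + 117/46) = 408483 + 393/46 = 18790611/46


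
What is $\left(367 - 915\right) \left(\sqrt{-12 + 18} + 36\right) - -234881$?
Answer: $215153 - 548 \sqrt{6} \approx 2.1381 \cdot 10^{5}$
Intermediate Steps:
$\left(367 - 915\right) \left(\sqrt{-12 + 18} + 36\right) - -234881 = \left(367 - 915\right) \left(\sqrt{6} + 36\right) + 234881 = - 548 \left(36 + \sqrt{6}\right) + 234881 = \left(-19728 - 548 \sqrt{6}\right) + 234881 = 215153 - 548 \sqrt{6}$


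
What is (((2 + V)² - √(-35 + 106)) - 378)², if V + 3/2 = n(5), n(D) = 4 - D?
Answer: 2284257/16 + 1511*√71/2 ≈ 1.4913e+5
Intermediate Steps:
V = -5/2 (V = -3/2 + (4 - 1*5) = -3/2 + (4 - 5) = -3/2 - 1 = -5/2 ≈ -2.5000)
(((2 + V)² - √(-35 + 106)) - 378)² = (((2 - 5/2)² - √(-35 + 106)) - 378)² = (((-½)² - √71) - 378)² = ((¼ - √71) - 378)² = (-1511/4 - √71)²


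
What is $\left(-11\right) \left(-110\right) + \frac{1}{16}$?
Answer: $\frac{19361}{16} \approx 1210.1$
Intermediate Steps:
$\left(-11\right) \left(-110\right) + \frac{1}{16} = 1210 + \frac{1}{16} = \frac{19361}{16}$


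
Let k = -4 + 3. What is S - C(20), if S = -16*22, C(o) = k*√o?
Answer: -352 + 2*√5 ≈ -347.53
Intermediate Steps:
k = -1
C(o) = -√o
S = -352
S - C(20) = -352 - (-1)*√20 = -352 - (-1)*2*√5 = -352 - (-2)*√5 = -352 + 2*√5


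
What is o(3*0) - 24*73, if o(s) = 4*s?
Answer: -1752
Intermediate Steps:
o(3*0) - 24*73 = 4*(3*0) - 24*73 = 4*0 - 1752 = 0 - 1752 = -1752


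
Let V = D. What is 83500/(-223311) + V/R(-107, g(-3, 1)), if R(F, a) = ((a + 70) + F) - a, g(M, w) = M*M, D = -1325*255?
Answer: 75448114625/8262507 ≈ 9131.4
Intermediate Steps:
D = -337875
g(M, w) = M²
V = -337875
R(F, a) = 70 + F (R(F, a) = ((70 + a) + F) - a = (70 + F + a) - a = 70 + F)
83500/(-223311) + V/R(-107, g(-3, 1)) = 83500/(-223311) - 337875/(70 - 107) = 83500*(-1/223311) - 337875/(-37) = -83500/223311 - 337875*(-1/37) = -83500/223311 + 337875/37 = 75448114625/8262507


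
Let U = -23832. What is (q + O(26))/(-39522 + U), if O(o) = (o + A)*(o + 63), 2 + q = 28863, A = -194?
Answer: -13909/63354 ≈ -0.21954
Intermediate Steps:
q = 28861 (q = -2 + 28863 = 28861)
O(o) = (-194 + o)*(63 + o) (O(o) = (o - 194)*(o + 63) = (-194 + o)*(63 + o))
(q + O(26))/(-39522 + U) = (28861 + (-12222 + 26² - 131*26))/(-39522 - 23832) = (28861 + (-12222 + 676 - 3406))/(-63354) = (28861 - 14952)*(-1/63354) = 13909*(-1/63354) = -13909/63354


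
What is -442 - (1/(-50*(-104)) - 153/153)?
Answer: -2293201/5200 ≈ -441.00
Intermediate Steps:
-442 - (1/(-50*(-104)) - 153/153) = -442 - (-1/50*(-1/104) - 153*1/153) = -442 - (1/5200 - 1) = -442 - 1*(-5199/5200) = -442 + 5199/5200 = -2293201/5200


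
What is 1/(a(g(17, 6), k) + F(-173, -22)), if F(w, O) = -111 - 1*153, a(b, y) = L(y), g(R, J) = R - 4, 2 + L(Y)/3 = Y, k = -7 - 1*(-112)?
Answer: 1/45 ≈ 0.022222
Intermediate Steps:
k = 105 (k = -7 + 112 = 105)
L(Y) = -6 + 3*Y
g(R, J) = -4 + R
a(b, y) = -6 + 3*y
F(w, O) = -264 (F(w, O) = -111 - 153 = -264)
1/(a(g(17, 6), k) + F(-173, -22)) = 1/((-6 + 3*105) - 264) = 1/((-6 + 315) - 264) = 1/(309 - 264) = 1/45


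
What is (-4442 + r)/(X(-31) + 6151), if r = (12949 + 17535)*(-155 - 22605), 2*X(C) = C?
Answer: -1387640564/12271 ≈ -1.1308e+5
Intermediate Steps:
X(C) = C/2
r = -693815840 (r = 30484*(-22760) = -693815840)
(-4442 + r)/(X(-31) + 6151) = (-4442 - 693815840)/((½)*(-31) + 6151) = -693820282/(-31/2 + 6151) = -693820282/12271/2 = -693820282*2/12271 = -1387640564/12271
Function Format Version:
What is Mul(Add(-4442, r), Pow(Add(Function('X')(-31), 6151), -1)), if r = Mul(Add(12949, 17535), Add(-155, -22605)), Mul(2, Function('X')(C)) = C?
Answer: Rational(-1387640564, 12271) ≈ -1.1308e+5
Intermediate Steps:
Function('X')(C) = Mul(Rational(1, 2), C)
r = -693815840 (r = Mul(30484, -22760) = -693815840)
Mul(Add(-4442, r), Pow(Add(Function('X')(-31), 6151), -1)) = Mul(Add(-4442, -693815840), Pow(Add(Mul(Rational(1, 2), -31), 6151), -1)) = Mul(-693820282, Pow(Add(Rational(-31, 2), 6151), -1)) = Mul(-693820282, Pow(Rational(12271, 2), -1)) = Mul(-693820282, Rational(2, 12271)) = Rational(-1387640564, 12271)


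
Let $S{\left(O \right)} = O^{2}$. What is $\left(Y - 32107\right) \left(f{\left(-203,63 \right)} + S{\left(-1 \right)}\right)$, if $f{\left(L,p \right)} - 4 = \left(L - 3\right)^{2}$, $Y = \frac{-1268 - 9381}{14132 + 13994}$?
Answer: $- \frac{5475205070253}{4018} \approx -1.3627 \cdot 10^{9}$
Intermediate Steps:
$Y = - \frac{10649}{28126} \approx -0.37862$
$f{\left(L,p \right)} = 4 + \left(-3 + L\right)^{2}$ ($f{\left(L,p \right)} = 4 + \left(L - 3\right)^{2} = 4 + \left(-3 + L\right)^{2}$)
$\left(Y - 32107\right) \left(f{\left(-203,63 \right)} + S{\left(-1 \right)}\right) = \left(- \frac{10649}{28126} - 32107\right) \left(\left(4 + \left(-3 - 203\right)^{2}\right) + \left(-1\right)^{2}\right) = - \frac{903052131 \left(\left(4 + \left(-206\right)^{2}\right) + 1\right)}{28126} = - \frac{903052131 \left(\left(4 + 42436\right) + 1\right)}{28126} = - \frac{903052131 \left(42440 + 1\right)}{28126} = \left(- \frac{903052131}{28126}\right) 42441 = - \frac{5475205070253}{4018}$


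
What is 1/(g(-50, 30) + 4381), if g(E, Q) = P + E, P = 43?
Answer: 1/4374 ≈ 0.00022862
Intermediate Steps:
g(E, Q) = 43 + E
1/(g(-50, 30) + 4381) = 1/((43 - 50) + 4381) = 1/(-7 + 4381) = 1/4374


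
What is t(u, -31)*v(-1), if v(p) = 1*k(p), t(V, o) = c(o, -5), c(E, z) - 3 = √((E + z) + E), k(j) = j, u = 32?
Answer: -3 - I*√67 ≈ -3.0 - 8.1853*I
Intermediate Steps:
c(E, z) = 3 + √(z + 2*E) (c(E, z) = 3 + √((E + z) + E) = 3 + √(z + 2*E))
t(V, o) = 3 + √(-5 + 2*o)
v(p) = p (v(p) = 1*p = p)
t(u, -31)*v(-1) = (3 + √(-5 + 2*(-31)))*(-1) = (3 + √(-5 - 62))*(-1) = (3 + √(-67))*(-1) = (3 + I*√67)*(-1) = -3 - I*√67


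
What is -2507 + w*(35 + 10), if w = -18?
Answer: -3317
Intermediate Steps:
-2507 + w*(35 + 10) = -2507 - 18*(35 + 10) = -2507 - 18*45 = -2507 - 810 = -3317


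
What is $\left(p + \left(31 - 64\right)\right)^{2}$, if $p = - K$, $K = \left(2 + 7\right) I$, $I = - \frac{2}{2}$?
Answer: $576$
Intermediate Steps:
$I = -1$ ($I = \left(-2\right) \frac{1}{2} = -1$)
$K = -9$ ($K = \left(2 + 7\right) \left(-1\right) = 9 \left(-1\right) = -9$)
$p = 9$ ($p = \left(-1\right) \left(-9\right) = 9$)
$\left(p + \left(31 - 64\right)\right)^{2} = \left(9 + \left(31 - 64\right)\right)^{2} = \left(9 - 33\right)^{2} = \left(-24\right)^{2} = 576$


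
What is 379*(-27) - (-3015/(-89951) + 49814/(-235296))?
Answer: -108289402151947/10582555248 ≈ -10233.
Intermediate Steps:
379*(-27) - (-3015/(-89951) + 49814/(-235296)) = -10233 - (-3015*(-1/89951) + 49814*(-1/235296)) = -10233 - (3015/89951 - 24907/117648) = -10233 - 1*(-1885700837/10582555248) = -10233 + 1885700837/10582555248 = -108289402151947/10582555248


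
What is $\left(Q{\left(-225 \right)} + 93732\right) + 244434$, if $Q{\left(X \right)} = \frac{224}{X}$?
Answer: $\frac{76087126}{225} \approx 3.3817 \cdot 10^{5}$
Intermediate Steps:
$\left(Q{\left(-225 \right)} + 93732\right) + 244434 = \left(\frac{224}{-225} + 93732\right) + 244434 = \left(224 \left(- \frac{1}{225}\right) + 93732\right) + 244434 = \left(- \frac{224}{225} + 93732\right) + 244434 = \frac{21089476}{225} + 244434 = \frac{76087126}{225}$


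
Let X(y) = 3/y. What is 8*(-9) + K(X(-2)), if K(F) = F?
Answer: -147/2 ≈ -73.500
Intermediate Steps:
8*(-9) + K(X(-2)) = 8*(-9) + 3/(-2) = -72 + 3*(-1/2) = -72 - 3/2 = -147/2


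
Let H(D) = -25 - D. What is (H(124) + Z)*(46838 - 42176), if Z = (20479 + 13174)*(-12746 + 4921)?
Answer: -1227667182588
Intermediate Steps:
Z = -263334725 (Z = 33653*(-7825) = -263334725)
(H(124) + Z)*(46838 - 42176) = ((-25 - 1*124) - 263334725)*(46838 - 42176) = ((-25 - 124) - 263334725)*4662 = (-149 - 263334725)*4662 = -263334874*4662 = -1227667182588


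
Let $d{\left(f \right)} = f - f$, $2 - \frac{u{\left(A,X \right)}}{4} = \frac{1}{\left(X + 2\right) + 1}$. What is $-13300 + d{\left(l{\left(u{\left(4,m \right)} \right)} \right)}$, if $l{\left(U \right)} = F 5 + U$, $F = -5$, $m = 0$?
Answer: $-13300$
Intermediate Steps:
$u{\left(A,X \right)} = 8 - \frac{4}{3 + X}$ ($u{\left(A,X \right)} = 8 - \frac{4}{\left(X + 2\right) + 1} = 8 - \frac{4}{\left(2 + X\right) + 1} = 8 - \frac{4}{3 + X}$)
$l{\left(U \right)} = -25 + U$ ($l{\left(U \right)} = \left(-5\right) 5 + U = -25 + U$)
$d{\left(f \right)} = 0$
$-13300 + d{\left(l{\left(u{\left(4,m \right)} \right)} \right)} = -13300 + 0 = -13300$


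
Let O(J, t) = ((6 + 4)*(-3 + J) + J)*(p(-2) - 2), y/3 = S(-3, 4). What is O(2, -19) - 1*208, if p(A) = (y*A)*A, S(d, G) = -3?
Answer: 96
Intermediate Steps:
y = -9 (y = 3*(-3) = -9)
p(A) = -9*A**2 (p(A) = (-9*A)*A = -9*A**2)
O(J, t) = 1140 - 418*J (O(J, t) = ((6 + 4)*(-3 + J) + J)*(-9*(-2)**2 - 2) = (10*(-3 + J) + J)*(-9*4 - 2) = ((-30 + 10*J) + J)*(-36 - 2) = (-30 + 11*J)*(-38) = 1140 - 418*J)
O(2, -19) - 1*208 = (1140 - 418*2) - 1*208 = (1140 - 836) - 208 = 304 - 208 = 96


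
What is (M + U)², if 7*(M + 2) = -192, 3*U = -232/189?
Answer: 286218724/321489 ≈ 890.29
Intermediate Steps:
U = -232/567 (U = (-232/189)/3 = (-232*1/189)/3 = (⅓)*(-232/189) = -232/567 ≈ -0.40917)
M = -206/7 (M = -2 + (⅐)*(-192) = -2 - 192/7 = -206/7 ≈ -29.429)
(M + U)² = (-206/7 - 232/567)² = (-16918/567)² = 286218724/321489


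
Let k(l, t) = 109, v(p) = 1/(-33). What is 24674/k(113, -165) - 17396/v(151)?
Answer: 62598086/109 ≈ 5.7429e+5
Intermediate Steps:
v(p) = -1/33
24674/k(113, -165) - 17396/v(151) = 24674/109 - 17396/(-1/33) = 24674*(1/109) - 17396*(-33) = 24674/109 + 574068 = 62598086/109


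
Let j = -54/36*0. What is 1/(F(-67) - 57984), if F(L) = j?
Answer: -1/57984 ≈ -1.7246e-5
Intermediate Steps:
j = 0 (j = -54*1/36*0 = -3/2*0 = 0)
F(L) = 0
1/(F(-67) - 57984) = 1/(0 - 57984) = 1/(-57984) = -1/57984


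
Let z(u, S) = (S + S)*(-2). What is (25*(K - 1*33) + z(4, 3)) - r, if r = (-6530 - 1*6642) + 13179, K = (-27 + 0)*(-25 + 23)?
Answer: 506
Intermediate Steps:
z(u, S) = -4*S (z(u, S) = (2*S)*(-2) = -4*S)
K = 54 (K = -27*(-2) = 54)
r = 7 (r = (-6530 - 6642) + 13179 = -13172 + 13179 = 7)
(25*(K - 1*33) + z(4, 3)) - r = (25*(54 - 1*33) - 4*3) - 1*7 = (25*(54 - 33) - 12) - 7 = (25*21 - 12) - 7 = (525 - 12) - 7 = 513 - 7 = 506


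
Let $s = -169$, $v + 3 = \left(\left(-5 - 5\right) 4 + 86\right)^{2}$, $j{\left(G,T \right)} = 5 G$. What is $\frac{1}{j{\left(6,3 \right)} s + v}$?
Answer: $- \frac{1}{2957} \approx -0.00033818$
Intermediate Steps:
$v = 2113$ ($v = -3 + \left(\left(-5 - 5\right) 4 + 86\right)^{2} = -3 + \left(\left(-10\right) 4 + 86\right)^{2} = -3 + \left(-40 + 86\right)^{2} = -3 + 46^{2} = -3 + 2116 = 2113$)
$\frac{1}{j{\left(6,3 \right)} s + v} = \frac{1}{5 \cdot 6 \left(-169\right) + 2113} = \frac{1}{30 \left(-169\right) + 2113} = \frac{1}{-5070 + 2113} = \frac{1}{-2957} = - \frac{1}{2957}$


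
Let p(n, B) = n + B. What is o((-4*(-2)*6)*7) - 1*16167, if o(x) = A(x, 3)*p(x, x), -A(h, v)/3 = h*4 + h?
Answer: -3403047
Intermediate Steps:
A(h, v) = -15*h (A(h, v) = -3*(h*4 + h) = -3*(4*h + h) = -15*h)
p(n, B) = B + n
o(x) = -30*x² (o(x) = (-15*x)*(x + x) = (-15*x)*(2*x) = -30*x²)
o((-4*(-2)*6)*7) - 1*16167 = -30*((-4*(-2)*6)*7)² - 1*16167 = -30*((8*6)*7)² - 16167 = -30*(48*7)² - 16167 = -30*336² - 16167 = -30*112896 - 16167 = -3386880 - 16167 = -3403047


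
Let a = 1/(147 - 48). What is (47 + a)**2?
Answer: 21659716/9801 ≈ 2209.9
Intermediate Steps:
a = 1/99 ≈ 0.010101
(47 + a)**2 = (47 + 1/99)**2 = (4654/99)**2 = 21659716/9801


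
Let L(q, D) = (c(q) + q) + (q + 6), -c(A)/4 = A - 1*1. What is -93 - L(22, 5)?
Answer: -59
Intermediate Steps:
c(A) = 4 - 4*A (c(A) = -4*(A - 1*1) = -4*(A - 1) = -4*(-1 + A) = 4 - 4*A)
L(q, D) = 10 - 2*q (L(q, D) = ((4 - 4*q) + q) + (q + 6) = (4 - 3*q) + (6 + q) = 10 - 2*q)
-93 - L(22, 5) = -93 - (10 - 2*22) = -93 - (10 - 44) = -93 - 1*(-34) = -93 + 34 = -59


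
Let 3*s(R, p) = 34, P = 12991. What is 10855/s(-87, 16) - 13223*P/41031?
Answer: -4504345247/1395054 ≈ -3228.8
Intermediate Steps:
s(R, p) = 34/3 (s(R, p) = (⅓)*34 = 34/3)
10855/s(-87, 16) - 13223*P/41031 = 10855/(34/3) - 13223/(41031/12991) = 10855*(3/34) - 13223/(41031*(1/12991)) = 32565/34 - 13223/41031/12991 = 32565/34 - 13223*12991/41031 = 32565/34 - 171779993/41031 = -4504345247/1395054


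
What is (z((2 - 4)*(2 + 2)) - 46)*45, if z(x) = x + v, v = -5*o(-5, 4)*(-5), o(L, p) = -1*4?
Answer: -6930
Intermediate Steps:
o(L, p) = -4
v = -100 (v = -5*(-4)*(-5) = 20*(-5) = -100)
z(x) = -100 + x (z(x) = x - 100 = -100 + x)
(z((2 - 4)*(2 + 2)) - 46)*45 = ((-100 + (2 - 4)*(2 + 2)) - 46)*45 = ((-100 - 2*4) - 46)*45 = ((-100 - 8) - 46)*45 = (-108 - 46)*45 = -154*45 = -6930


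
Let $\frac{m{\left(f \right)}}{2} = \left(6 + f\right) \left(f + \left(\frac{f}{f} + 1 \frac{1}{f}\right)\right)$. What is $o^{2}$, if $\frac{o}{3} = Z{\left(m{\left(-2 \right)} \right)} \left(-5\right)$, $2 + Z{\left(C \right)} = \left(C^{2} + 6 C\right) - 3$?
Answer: $1010025$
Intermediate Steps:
$m{\left(f \right)} = 2 \left(6 + f\right) \left(1 + f + \frac{1}{f}\right)$ ($m{\left(f \right)} = 2 \left(6 + f\right) \left(f + \left(\frac{f}{f} + 1 \frac{1}{f}\right)\right) = 2 \left(6 + f\right) \left(f + \left(1 + \frac{1}{f}\right)\right) = 2 \left(6 + f\right) \left(1 + f + \frac{1}{f}\right)$)
$Z{\left(C \right)} = -5 + C^{2} + 6 C$ ($Z{\left(C \right)} = -2 - \left(3 - C^{2} - 6 C\right) = -2 + \left(-3 + C^{2} + 6 C\right) = -5 + C^{2} + 6 C$)
$o = -1005$ ($o = 3 \left(-5 + \left(14 + 2 \left(-2\right)^{2} + \frac{12}{-2} + 14 \left(-2\right)\right)^{2} + 6 \left(14 + 2 \left(-2\right)^{2} + \frac{12}{-2} + 14 \left(-2\right)\right)\right) \left(-5\right) = 3 \left(-5 + \left(14 + 2 \cdot 4 + 12 \left(- \frac{1}{2}\right) - 28\right)^{2} + 6 \left(14 + 2 \cdot 4 + 12 \left(- \frac{1}{2}\right) - 28\right)\right) \left(-5\right) = 3 \left(-5 + \left(14 + 8 - 6 - 28\right)^{2} + 6 \left(14 + 8 - 6 - 28\right)\right) \left(-5\right) = 3 \left(-5 + \left(-12\right)^{2} + 6 \left(-12\right)\right) \left(-5\right) = 3 \left(-5 + 144 - 72\right) \left(-5\right) = 3 \cdot 67 \left(-5\right) = 3 \left(-335\right) = -1005$)
$o^{2} = \left(-1005\right)^{2} = 1010025$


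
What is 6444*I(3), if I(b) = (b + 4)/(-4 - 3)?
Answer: -6444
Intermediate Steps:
I(b) = -4/7 - b/7 (I(b) = (4 + b)/(-7) = (4 + b)*(-1/7) = -4/7 - b/7)
6444*I(3) = 6444*(-4/7 - 1/7*3) = 6444*(-4/7 - 3/7) = 6444*(-1) = -6444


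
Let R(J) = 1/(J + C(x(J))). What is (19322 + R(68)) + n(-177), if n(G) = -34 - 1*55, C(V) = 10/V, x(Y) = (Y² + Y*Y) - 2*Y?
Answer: 5958637985/309813 ≈ 19233.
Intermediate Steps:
x(Y) = -2*Y + 2*Y² (x(Y) = (Y² + Y²) - 2*Y = 2*Y² - 2*Y = -2*Y + 2*Y²)
n(G) = -89 (n(G) = -34 - 55 = -89)
R(J) = 1/(J + 5/(J*(-1 + J))) (R(J) = 1/(J + 10/((2*J*(-1 + J)))) = 1/(J + 10*(1/(2*J*(-1 + J)))) = 1/(J + 5/(J*(-1 + J))))
(19322 + R(68)) + n(-177) = (19322 + 68*(-1 + 68)/(5 + 68²*(-1 + 68))) - 89 = (19322 + 68*67/(5 + 4624*67)) - 89 = (19322 + 68*67/(5 + 309808)) - 89 = (19322 + 68*67/309813) - 89 = (19322 + 68*(1/309813)*67) - 89 = (19322 + 4556/309813) - 89 = 5986211342/309813 - 89 = 5958637985/309813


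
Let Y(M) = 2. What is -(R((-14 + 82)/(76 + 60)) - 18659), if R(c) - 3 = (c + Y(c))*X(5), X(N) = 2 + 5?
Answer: 37277/2 ≈ 18639.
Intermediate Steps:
X(N) = 7
R(c) = 17 + 7*c (R(c) = 3 + (c + 2)*7 = 3 + (2 + c)*7 = 3 + (14 + 7*c) = 17 + 7*c)
-(R((-14 + 82)/(76 + 60)) - 18659) = -((17 + 7*((-14 + 82)/(76 + 60))) - 18659) = -((17 + 7*(68/136)) - 18659) = -((17 + 7*(68*(1/136))) - 18659) = -((17 + 7*(½)) - 18659) = -((17 + 7/2) - 18659) = -(41/2 - 18659) = -1*(-37277/2) = 37277/2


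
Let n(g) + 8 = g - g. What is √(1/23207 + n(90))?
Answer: I*√4308495585/23207 ≈ 2.8284*I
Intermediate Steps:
n(g) = -8 (n(g) = -8 + (g - g) = -8 + 0 = -8)
√(1/23207 + n(90)) = √(1/23207 - 8) = √(-185655/23207) = I*√4308495585/23207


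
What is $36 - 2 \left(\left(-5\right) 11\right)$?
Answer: $146$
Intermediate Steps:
$36 - 2 \left(\left(-5\right) 11\right) = 36 - -110 = 36 + 110 = 146$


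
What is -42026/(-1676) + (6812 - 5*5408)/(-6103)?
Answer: 145193403/5114314 ≈ 28.390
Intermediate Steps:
-42026/(-1676) + (6812 - 5*5408)/(-6103) = -42026*(-1/1676) + (6812 - 1*27040)*(-1/6103) = 21013/838 + (6812 - 27040)*(-1/6103) = 21013/838 - 20228*(-1/6103) = 21013/838 + 20228/6103 = 145193403/5114314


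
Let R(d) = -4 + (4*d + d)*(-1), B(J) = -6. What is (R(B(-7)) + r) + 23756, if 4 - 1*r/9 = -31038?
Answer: 303160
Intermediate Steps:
r = 279378 (r = 36 - 9*(-31038) = 36 + 279342 = 279378)
R(d) = -4 - 5*d (R(d) = -4 + (5*d)*(-1) = -4 - 5*d)
(R(B(-7)) + r) + 23756 = ((-4 - 5*(-6)) + 279378) + 23756 = ((-4 + 30) + 279378) + 23756 = (26 + 279378) + 23756 = 279404 + 23756 = 303160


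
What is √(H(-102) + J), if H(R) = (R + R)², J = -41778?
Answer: 9*I*√2 ≈ 12.728*I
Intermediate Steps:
H(R) = 4*R² (H(R) = (2*R)² = 4*R²)
√(H(-102) + J) = √(4*(-102)² - 41778) = √(4*10404 - 41778) = √(41616 - 41778) = √(-162) = 9*I*√2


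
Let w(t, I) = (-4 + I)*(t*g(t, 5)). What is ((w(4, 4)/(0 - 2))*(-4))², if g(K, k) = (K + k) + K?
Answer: 0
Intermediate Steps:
g(K, k) = k + 2*K
w(t, I) = t*(-4 + I)*(5 + 2*t) (w(t, I) = (-4 + I)*(t*(5 + 2*t)) = t*(-4 + I)*(5 + 2*t))
((w(4, 4)/(0 - 2))*(-4))² = (((4*(-4 + 4)*(5 + 2*4))/(0 - 2))*(-4))² = (((4*0*(5 + 8))/(-2))*(-4))² = (-2*0*13*(-4))² = (-½*0*(-4))² = (0*(-4))² = 0² = 0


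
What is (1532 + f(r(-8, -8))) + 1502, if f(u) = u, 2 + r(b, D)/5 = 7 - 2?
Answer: 3049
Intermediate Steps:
r(b, D) = 15 (r(b, D) = -10 + 5*(7 - 2) = -10 + 5*5 = -10 + 25 = 15)
(1532 + f(r(-8, -8))) + 1502 = (1532 + 15) + 1502 = 1547 + 1502 = 3049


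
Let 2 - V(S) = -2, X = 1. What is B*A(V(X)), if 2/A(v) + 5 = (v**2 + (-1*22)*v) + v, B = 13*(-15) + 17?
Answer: 356/73 ≈ 4.8767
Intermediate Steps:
V(S) = 4 (V(S) = 2 - 1*(-2) = 2 + 2 = 4)
B = -178 (B = -195 + 17 = -178)
A(v) = 2/(-5 + v**2 - 21*v) (A(v) = 2/(-5 + ((v**2 + (-1*22)*v) + v)) = 2/(-5 + ((v**2 - 22*v) + v)) = 2/(-5 + (v**2 - 21*v)) = 2/(-5 + v**2 - 21*v))
B*A(V(X)) = -356/(-5 + 4**2 - 21*4) = -356/(-5 + 16 - 84) = -356/(-73) = -356*(-1)/73 = -178*(-2/73) = 356/73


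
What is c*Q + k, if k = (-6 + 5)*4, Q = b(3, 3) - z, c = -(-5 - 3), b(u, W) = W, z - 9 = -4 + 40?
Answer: -340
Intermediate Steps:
z = 45 (z = 9 + (-4 + 40) = 9 + 36 = 45)
c = 8 (c = -1*(-8) = 8)
Q = -42 (Q = 3 - 1*45 = 3 - 45 = -42)
k = -4 (k = -1*4 = -4)
c*Q + k = 8*(-42) - 4 = -336 - 4 = -340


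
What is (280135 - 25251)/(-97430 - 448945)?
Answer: -254884/546375 ≈ -0.46650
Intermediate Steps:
(280135 - 25251)/(-97430 - 448945) = 254884/(-546375) = 254884*(-1/546375) = -254884/546375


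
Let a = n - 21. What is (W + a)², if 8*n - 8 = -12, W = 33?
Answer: 529/4 ≈ 132.25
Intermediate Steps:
n = -½ (n = 1 + (⅛)*(-12) = 1 - 3/2 = -½ ≈ -0.50000)
a = -43/2 (a = -½ - 21 = -43/2 ≈ -21.500)
(W + a)² = (33 - 43/2)² = (23/2)² = 529/4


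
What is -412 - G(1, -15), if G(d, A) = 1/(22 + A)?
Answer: -2885/7 ≈ -412.14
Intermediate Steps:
-412 - G(1, -15) = -412 - 1/(22 - 15) = -412 - 1/7 = -412 - 1*⅐ = -412 - ⅐ = -2885/7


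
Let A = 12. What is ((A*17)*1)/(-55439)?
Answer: -204/55439 ≈ -0.0036797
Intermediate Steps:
((A*17)*1)/(-55439) = ((12*17)*1)/(-55439) = (204*1)*(-1/55439) = 204*(-1/55439) = -204/55439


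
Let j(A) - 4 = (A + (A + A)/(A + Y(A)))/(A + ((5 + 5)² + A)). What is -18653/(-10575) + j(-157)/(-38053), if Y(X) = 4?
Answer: 2582080148417/1463969308050 ≈ 1.7638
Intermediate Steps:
j(A) = 4 + (A + 2*A/(4 + A))/(100 + 2*A) (j(A) = 4 + (A + (A + A)/(A + 4))/(A + ((5 + 5)² + A)) = 4 + (A + (2*A)/(4 + A))/(A + (10² + A)) = 4 + (A + 2*A/(4 + A))/(A + (100 + A)) = 4 + (A + 2*A/(4 + A))/(100 + 2*A))
-18653/(-10575) + j(-157)/(-38053) = -18653/(-10575) + ((1600 + 9*(-157)² + 438*(-157))/(2*(200 + (-157)² + 54*(-157))))/(-38053) = -18653*(-1/10575) + ((1600 + 9*24649 - 68766)/(2*(200 + 24649 - 8478)))*(-1/38053) = 18653/10575 + ((½)*(1600 + 221841 - 68766)/16371)*(-1/38053) = 18653/10575 + ((½)*(1/16371)*154675)*(-1/38053) = 18653/10575 + (154675/32742)*(-1/38053) = 18653/10575 - 154675/1245931326 = 2582080148417/1463969308050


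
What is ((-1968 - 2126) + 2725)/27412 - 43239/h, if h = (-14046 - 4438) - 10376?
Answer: 23869961/16481465 ≈ 1.4483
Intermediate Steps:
h = -28860 (h = -18484 - 10376 = -28860)
((-1968 - 2126) + 2725)/27412 - 43239/h = ((-1968 - 2126) + 2725)/27412 - 43239/(-28860) = (-4094 + 2725)*(1/27412) - 43239*(-1/28860) = -1369*1/27412 + 14413/9620 = -1369/27412 + 14413/9620 = 23869961/16481465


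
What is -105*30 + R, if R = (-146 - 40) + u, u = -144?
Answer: -3480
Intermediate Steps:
R = -330 (R = (-146 - 40) - 144 = -186 - 144 = -330)
-105*30 + R = -105*30 - 330 = -3150 - 330 = -3480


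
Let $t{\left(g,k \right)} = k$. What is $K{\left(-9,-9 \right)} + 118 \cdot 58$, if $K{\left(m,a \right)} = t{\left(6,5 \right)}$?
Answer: $6849$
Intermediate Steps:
$K{\left(m,a \right)} = 5$
$K{\left(-9,-9 \right)} + 118 \cdot 58 = 5 + 118 \cdot 58 = 5 + 6844 = 6849$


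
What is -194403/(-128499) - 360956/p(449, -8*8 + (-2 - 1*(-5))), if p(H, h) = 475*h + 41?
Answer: 8667890241/619665011 ≈ 13.988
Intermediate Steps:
p(H, h) = 41 + 475*h
-194403/(-128499) - 360956/p(449, -8*8 + (-2 - 1*(-5))) = -194403/(-128499) - 360956/(41 + 475*(-8*8 + (-2 - 1*(-5)))) = -194403*(-1/128499) - 360956/(41 + 475*(-64 + (-2 + 5))) = 64801/42833 - 360956/(41 + 475*(-64 + 3)) = 64801/42833 - 360956/(41 + 475*(-61)) = 64801/42833 - 360956/(41 - 28975) = 64801/42833 - 360956/(-28934) = 64801/42833 - 360956*(-1/28934) = 64801/42833 + 180478/14467 = 8667890241/619665011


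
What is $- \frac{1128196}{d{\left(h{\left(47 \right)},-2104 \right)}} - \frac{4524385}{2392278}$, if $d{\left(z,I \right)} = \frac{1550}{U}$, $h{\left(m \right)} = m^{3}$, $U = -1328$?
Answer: $\frac{1792104918005657}{1854015450} \approx 9.6661 \cdot 10^{5}$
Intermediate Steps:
$d{\left(z,I \right)} = - \frac{775}{664}$ ($d{\left(z,I \right)} = \frac{1550}{-1328} = 1550 \left(- \frac{1}{1328}\right) = - \frac{775}{664}$)
$- \frac{1128196}{d{\left(h{\left(47 \right)},-2104 \right)}} - \frac{4524385}{2392278} = - \frac{1128196}{- \frac{775}{664}} - \frac{4524385}{2392278} = \left(-1128196\right) \left(- \frac{664}{775}\right) - \frac{4524385}{2392278} = \frac{749122144}{775} - \frac{4524385}{2392278} = \frac{1792104918005657}{1854015450}$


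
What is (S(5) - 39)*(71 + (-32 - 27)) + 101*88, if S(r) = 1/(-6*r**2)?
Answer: 210498/25 ≈ 8419.9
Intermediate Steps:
S(r) = -1/(6*r**2)
(S(5) - 39)*(71 + (-32 - 27)) + 101*88 = (-1/6/5**2 - 39)*(71 + (-32 - 27)) + 101*88 = (-1/6*1/25 - 39)*(71 - 59) + 8888 = (-1/150 - 39)*12 + 8888 = -5851/150*12 + 8888 = -11702/25 + 8888 = 210498/25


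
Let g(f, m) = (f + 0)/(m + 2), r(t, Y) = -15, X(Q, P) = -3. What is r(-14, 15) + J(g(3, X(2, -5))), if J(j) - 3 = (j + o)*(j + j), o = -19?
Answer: 120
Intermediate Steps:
g(f, m) = f/(2 + m)
J(j) = 3 + 2*j*(-19 + j) (J(j) = 3 + (j - 19)*(j + j) = 3 + (-19 + j)*(2*j) = 3 + 2*j*(-19 + j))
r(-14, 15) + J(g(3, X(2, -5))) = -15 + (3 - 114/(2 - 3) + 2*(3/(2 - 3))**2) = -15 + (3 - 114/(-1) + 2*(3/(-1))**2) = -15 + (3 - 114*(-1) + 2*(3*(-1))**2) = -15 + (3 - 38*(-3) + 2*(-3)**2) = -15 + (3 + 114 + 2*9) = -15 + (3 + 114 + 18) = -15 + 135 = 120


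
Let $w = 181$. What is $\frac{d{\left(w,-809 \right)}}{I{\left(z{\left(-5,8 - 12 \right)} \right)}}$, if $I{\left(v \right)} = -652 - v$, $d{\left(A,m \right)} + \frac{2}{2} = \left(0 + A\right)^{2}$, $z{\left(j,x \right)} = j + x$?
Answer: $- \frac{32760}{643} \approx -50.949$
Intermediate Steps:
$d{\left(A,m \right)} = -1 + A^{2}$ ($d{\left(A,m \right)} = -1 + \left(0 + A\right)^{2} = -1 + A^{2}$)
$\frac{d{\left(w,-809 \right)}}{I{\left(z{\left(-5,8 - 12 \right)} \right)}} = \frac{-1 + 181^{2}}{-652 - \left(-5 + \left(8 - 12\right)\right)} = \frac{-1 + 32761}{-652 - \left(-5 + \left(8 - 12\right)\right)} = \frac{32760}{-652 - \left(-5 - 4\right)} = \frac{32760}{-652 - -9} = \frac{32760}{-652 + 9} = \frac{32760}{-643} = 32760 \left(- \frac{1}{643}\right) = - \frac{32760}{643}$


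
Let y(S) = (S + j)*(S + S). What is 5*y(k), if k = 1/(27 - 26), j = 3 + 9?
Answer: 130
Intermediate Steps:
j = 12
k = 1 (k = 1/1 = 1)
y(S) = 2*S*(12 + S) (y(S) = (S + 12)*(S + S) = (12 + S)*(2*S) = 2*S*(12 + S))
5*y(k) = 5*(2*1*(12 + 1)) = 5*(2*1*13) = 5*26 = 130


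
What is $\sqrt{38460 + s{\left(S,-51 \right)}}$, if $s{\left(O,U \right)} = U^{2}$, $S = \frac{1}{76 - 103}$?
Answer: $\sqrt{41061} \approx 202.64$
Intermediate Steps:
$S = - \frac{1}{27}$ ($S = \frac{1}{-27} = - \frac{1}{27} \approx -0.037037$)
$\sqrt{38460 + s{\left(S,-51 \right)}} = \sqrt{38460 + \left(-51\right)^{2}} = \sqrt{38460 + 2601} = \sqrt{41061}$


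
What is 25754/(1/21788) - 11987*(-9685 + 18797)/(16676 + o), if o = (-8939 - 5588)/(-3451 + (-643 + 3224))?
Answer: 8148971047035064/14522647 ≈ 5.6112e+8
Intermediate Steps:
o = 14527/870 (o = -14527/(-3451 + 2581) = -14527/(-870) = -14527*(-1/870) = 14527/870 ≈ 16.698)
25754/(1/21788) - 11987*(-9685 + 18797)/(16676 + o) = 25754/(1/21788) - 11987*(-9685 + 18797)/(16676 + 14527/870) = 25754/(1/21788) - 11987/((14522647/870)/9112) = 25754*21788 - 11987/((14522647/870)*(1/9112)) = 561128152 - 11987/14522647/7927440 = 561128152 - 11987*7927440/14522647 = 561128152 - 95026223280/14522647 = 8148971047035064/14522647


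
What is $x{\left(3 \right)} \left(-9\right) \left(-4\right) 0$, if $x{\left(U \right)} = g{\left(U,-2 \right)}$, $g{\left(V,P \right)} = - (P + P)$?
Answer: $0$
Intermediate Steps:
$g{\left(V,P \right)} = - 2 P$
$x{\left(U \right)} = 4$ ($x{\left(U \right)} = \left(-2\right) \left(-2\right) = 4$)
$x{\left(3 \right)} \left(-9\right) \left(-4\right) 0 = 4 \left(-9\right) \left(-4\right) 0 = 4 \cdot 36 \cdot 0 = 4 \cdot 0 = 0$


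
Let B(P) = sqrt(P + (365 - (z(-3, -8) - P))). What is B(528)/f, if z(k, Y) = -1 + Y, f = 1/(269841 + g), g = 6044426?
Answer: 6314267*sqrt(1430) ≈ 2.3878e+8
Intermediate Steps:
f = 1/6314267 (f = 1/(269841 + 6044426) = 1/6314267 ≈ 1.5837e-7)
B(P) = sqrt(374 + 2*P) (B(P) = sqrt(P + (365 - ((-1 - 8) - P))) = sqrt(P + (365 - (-9 - P))) = sqrt(P + (365 + (9 + P))) = sqrt(P + (374 + P)) = sqrt(374 + 2*P))
B(528)/f = sqrt(374 + 2*528)/(1/6314267) = sqrt(374 + 1056)*6314267 = sqrt(1430)*6314267 = 6314267*sqrt(1430)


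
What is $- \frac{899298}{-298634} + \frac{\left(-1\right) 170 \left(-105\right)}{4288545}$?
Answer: $\frac{128733685277}{42690178251} \approx 3.0155$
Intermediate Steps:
$- \frac{899298}{-298634} + \frac{\left(-1\right) 170 \left(-105\right)}{4288545} = \left(-899298\right) \left(- \frac{1}{298634}\right) + \left(-170\right) \left(-105\right) \frac{1}{4288545} = \frac{449649}{149317} + 17850 \cdot \frac{1}{4288545} = \frac{449649}{149317} + \frac{1190}{285903} = \frac{128733685277}{42690178251}$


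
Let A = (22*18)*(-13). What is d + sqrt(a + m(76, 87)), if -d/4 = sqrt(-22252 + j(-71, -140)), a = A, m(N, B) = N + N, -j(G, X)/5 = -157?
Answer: 2*I*(sqrt(1249) - 2*sqrt(21467)) ≈ -515.38*I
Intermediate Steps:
j(G, X) = 785 (j(G, X) = -5*(-157) = 785)
A = -5148 (A = 396*(-13) = -5148)
m(N, B) = 2*N
a = -5148
d = -4*I*sqrt(21467) (d = -4*sqrt(-22252 + 785) = -4*I*sqrt(21467) ≈ -586.06*I)
d + sqrt(a + m(76, 87)) = -4*I*sqrt(21467) + sqrt(-5148 + 2*76) = -4*I*sqrt(21467) + sqrt(-5148 + 152) = -4*I*sqrt(21467) + sqrt(-4996) = -4*I*sqrt(21467) + 2*I*sqrt(1249)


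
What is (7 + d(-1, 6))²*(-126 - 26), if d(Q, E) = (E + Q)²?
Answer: -155648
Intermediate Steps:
(7 + d(-1, 6))²*(-126 - 26) = (7 + (6 - 1)²)²*(-126 - 26) = (7 + 5²)²*(-152) = (7 + 25)²*(-152) = 32²*(-152) = 1024*(-152) = -155648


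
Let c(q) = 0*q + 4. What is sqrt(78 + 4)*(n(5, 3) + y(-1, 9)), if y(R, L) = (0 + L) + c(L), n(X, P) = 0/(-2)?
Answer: 13*sqrt(82) ≈ 117.72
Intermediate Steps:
n(X, P) = 0 (n(X, P) = 0*(-1/2) = 0)
c(q) = 4 (c(q) = 0 + 4 = 4)
y(R, L) = 4 + L (y(R, L) = (0 + L) + 4 = L + 4 = 4 + L)
sqrt(78 + 4)*(n(5, 3) + y(-1, 9)) = sqrt(78 + 4)*(0 + (4 + 9)) = sqrt(82)*(0 + 13) = sqrt(82)*13 = 13*sqrt(82)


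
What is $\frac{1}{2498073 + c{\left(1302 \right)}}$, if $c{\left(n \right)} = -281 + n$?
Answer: $\frac{1}{2499094} \approx 4.0014 \cdot 10^{-7}$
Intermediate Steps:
$\frac{1}{2498073 + c{\left(1302 \right)}} = \frac{1}{2498073 + \left(-281 + 1302\right)} = \frac{1}{2498073 + 1021} = \frac{1}{2499094}$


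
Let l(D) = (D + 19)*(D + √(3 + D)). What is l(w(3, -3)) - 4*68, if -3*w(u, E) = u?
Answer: -290 + 18*√2 ≈ -264.54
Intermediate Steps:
w(u, E) = -u/3
l(D) = (19 + D)*(D + √(3 + D))
l(w(3, -3)) - 4*68 = ((-⅓*3)² + 19*(-⅓*3) + 19*√(3 - ⅓*3) + (-⅓*3)*√(3 - ⅓*3)) - 4*68 = ((-1)² + 19*(-1) + 19*√(3 - 1) - √(3 - 1)) - 272 = (1 - 19 + 19*√2 - √2) - 272 = (-18 + 18*√2) - 272 = -290 + 18*√2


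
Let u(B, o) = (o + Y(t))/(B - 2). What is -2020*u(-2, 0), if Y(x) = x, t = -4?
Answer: -2020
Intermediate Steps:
u(B, o) = (-4 + o)/(-2 + B) (u(B, o) = (o - 4)/(B - 2) = (-4 + o)/(-2 + B))
-2020*u(-2, 0) = -2020*(-4 + 0)/(-2 - 2) = -2020*(-4)/(-4) = -(-505)*(-4) = -2020*1 = -2020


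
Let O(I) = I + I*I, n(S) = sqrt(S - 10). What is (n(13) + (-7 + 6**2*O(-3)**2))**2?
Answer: (1289 + sqrt(3))**2 ≈ 1.6660e+6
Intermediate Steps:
n(S) = sqrt(-10 + S)
O(I) = I + I**2
(n(13) + (-7 + 6**2*O(-3)**2))**2 = (sqrt(-10 + 13) + (-7 + 6**2*(-3*(1 - 3))**2))**2 = (sqrt(3) + (-7 + 36*(-3*(-2))**2))**2 = (sqrt(3) + (-7 + 36*6**2))**2 = (sqrt(3) + (-7 + 36*36))**2 = (sqrt(3) + (-7 + 1296))**2 = (sqrt(3) + 1289)**2 = (1289 + sqrt(3))**2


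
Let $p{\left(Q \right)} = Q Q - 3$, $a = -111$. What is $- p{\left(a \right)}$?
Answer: $-12318$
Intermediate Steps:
$p{\left(Q \right)} = -3 + Q^{2}$ ($p{\left(Q \right)} = Q^{2} - 3 = -3 + Q^{2}$)
$- p{\left(a \right)} = - (-3 + \left(-111\right)^{2}) = - (-3 + 12321) = \left(-1\right) 12318 = -12318$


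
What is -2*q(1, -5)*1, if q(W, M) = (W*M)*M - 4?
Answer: -42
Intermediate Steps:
q(W, M) = -4 + W*M² (q(W, M) = (M*W)*M - 4 = W*M² - 4 = -4 + W*M²)
-2*q(1, -5)*1 = -2*(-4 + 1*(-5)²)*1 = -2*(-4 + 1*25)*1 = -2*(-4 + 25)*1 = -2*21*1 = -42*1 = -42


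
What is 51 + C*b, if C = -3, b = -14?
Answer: 93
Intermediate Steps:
51 + C*b = 51 - 3*(-14) = 51 + 42 = 93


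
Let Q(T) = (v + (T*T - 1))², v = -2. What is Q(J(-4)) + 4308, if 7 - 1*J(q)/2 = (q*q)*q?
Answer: 406470229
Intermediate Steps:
J(q) = 14 - 2*q³ (J(q) = 14 - 2*q*q*q = 14 - 2*q²*q = 14 - 2*q³)
Q(T) = (-3 + T²)² (Q(T) = (-2 + (T*T - 1))² = (-2 + (T² - 1))² = (-2 + (-1 + T²))² = (-3 + T²)²)
Q(J(-4)) + 4308 = (-3 + (14 - 2*(-4)³)²)² + 4308 = (-3 + (14 - 2*(-64))²)² + 4308 = (-3 + (14 + 128)²)² + 4308 = (-3 + 142²)² + 4308 = (-3 + 20164)² + 4308 = 20161² + 4308 = 406465921 + 4308 = 406470229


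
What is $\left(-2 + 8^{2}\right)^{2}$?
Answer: $3844$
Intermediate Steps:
$\left(-2 + 8^{2}\right)^{2} = \left(-2 + 64\right)^{2} = 62^{2} = 3844$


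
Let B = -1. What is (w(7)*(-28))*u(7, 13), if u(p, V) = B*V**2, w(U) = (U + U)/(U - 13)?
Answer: -33124/3 ≈ -11041.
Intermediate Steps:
w(U) = 2*U/(-13 + U) (w(U) = (2*U)/(-13 + U) = 2*U/(-13 + U))
u(p, V) = -V**2
(w(7)*(-28))*u(7, 13) = ((2*7/(-13 + 7))*(-28))*(-1*13**2) = ((2*7/(-6))*(-28))*(-1*169) = ((2*7*(-1/6))*(-28))*(-169) = -7/3*(-28)*(-169) = (196/3)*(-169) = -33124/3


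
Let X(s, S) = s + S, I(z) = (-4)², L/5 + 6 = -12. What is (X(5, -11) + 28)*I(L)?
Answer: 352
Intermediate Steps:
L = -90 (L = -30 + 5*(-12) = -30 - 60 = -90)
I(z) = 16
X(s, S) = S + s
(X(5, -11) + 28)*I(L) = ((-11 + 5) + 28)*16 = (-6 + 28)*16 = 22*16 = 352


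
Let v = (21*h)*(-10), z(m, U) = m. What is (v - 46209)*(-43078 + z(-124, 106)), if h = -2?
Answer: 1978176378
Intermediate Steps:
v = 420 (v = (21*(-2))*(-10) = -42*(-10) = 420)
(v - 46209)*(-43078 + z(-124, 106)) = (420 - 46209)*(-43078 - 124) = -45789*(-43202) = 1978176378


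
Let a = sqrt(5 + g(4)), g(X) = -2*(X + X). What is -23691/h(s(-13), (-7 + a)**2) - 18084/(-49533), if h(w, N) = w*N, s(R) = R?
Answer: (99736*sqrt(11) + 35830903*I)/(39026*(7*sqrt(11) + 19*I)) ≈ 19.601 + 23.505*I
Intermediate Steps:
g(X) = -4*X
a = I*sqrt(11) (a = sqrt(5 - 4*4) = sqrt(5 - 16) = sqrt(-11) = I*sqrt(11) ≈ 3.3166*I)
h(w, N) = N*w
-23691/h(s(-13), (-7 + a)**2) - 18084/(-49533) = -23691*(-1/(13*(-7 + I*sqrt(11))**2)) - 18084/(-49533) = -23691*(-1/(13*(-7 + I*sqrt(11))**2)) - 18084*(-1/49533) = -(-23691)/(13*(-7 + I*sqrt(11))**2) + 548/1501 = 23691/(13*(-7 + I*sqrt(11))**2) + 548/1501 = 548/1501 + 23691/(13*(-7 + I*sqrt(11))**2)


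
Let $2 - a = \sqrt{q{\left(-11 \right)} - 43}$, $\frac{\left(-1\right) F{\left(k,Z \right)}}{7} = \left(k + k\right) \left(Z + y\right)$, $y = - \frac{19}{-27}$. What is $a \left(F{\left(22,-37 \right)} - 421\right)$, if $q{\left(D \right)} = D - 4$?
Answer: $\frac{580946}{27} - \frac{290473 i \sqrt{58}}{27} \approx 21517.0 - 81933.0 i$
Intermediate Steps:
$q{\left(D \right)} = -4 + D$ ($q{\left(D \right)} = D - 4 = -4 + D$)
$y = \frac{19}{27}$ ($y = \left(-19\right) \left(- \frac{1}{27}\right) = \frac{19}{27} \approx 0.7037$)
$F{\left(k,Z \right)} = - 14 k \left(\frac{19}{27} + Z\right)$ ($F{\left(k,Z \right)} = - 7 \left(k + k\right) \left(Z + \frac{19}{27}\right) = - 7 \cdot 2 k \left(\frac{19}{27} + Z\right) = - 14 k \left(\frac{19}{27} + Z\right)$)
$a = 2 - i \sqrt{58}$ ($a = 2 - \sqrt{\left(-4 - 11\right) - 43} = 2 - \sqrt{-15 - 43} = 2 - \sqrt{-58} = 2 - i \sqrt{58} \approx 2.0 - 7.6158 i$)
$a \left(F{\left(22,-37 \right)} - 421\right) = \left(2 - i \sqrt{58}\right) \left(\left(- \frac{14}{27}\right) 22 \left(19 + 27 \left(-37\right)\right) - 421\right) = \left(2 - i \sqrt{58}\right) \left(\left(- \frac{14}{27}\right) 22 \left(19 - 999\right) - 421\right) = \left(2 - i \sqrt{58}\right) \left(\left(- \frac{14}{27}\right) 22 \left(-980\right) - 421\right) = \left(2 - i \sqrt{58}\right) \left(\frac{301840}{27} - 421\right) = \left(2 - i \sqrt{58}\right) \frac{290473}{27} = \frac{580946}{27} - \frac{290473 i \sqrt{58}}{27}$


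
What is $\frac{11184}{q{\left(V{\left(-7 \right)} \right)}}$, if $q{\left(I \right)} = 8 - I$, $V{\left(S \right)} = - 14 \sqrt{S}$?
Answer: $\frac{22368}{359} - \frac{39144 i \sqrt{7}}{359} \approx 62.306 - 288.48 i$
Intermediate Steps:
$\frac{11184}{q{\left(V{\left(-7 \right)} \right)}} = \frac{11184}{8 - - 14 \sqrt{-7}} = \frac{11184}{8 - - 14 i \sqrt{7}} = \frac{11184}{8 + 14 i \sqrt{7}}$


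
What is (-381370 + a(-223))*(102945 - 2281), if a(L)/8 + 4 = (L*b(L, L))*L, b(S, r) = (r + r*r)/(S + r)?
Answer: -4483650460656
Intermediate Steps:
b(S, r) = (r + r²)/(S + r)
a(L) = -32 + 8*L²*(½ + L/2) (a(L) = -32 + 8*((L*(L*(1 + L)/(L + L)))*L) = -32 + 8*((L*(L*(1 + L)/((2*L))))*L) = -32 + 8*((L*(L*(1/(2*L))*(1 + L)))*L) = -32 + 8*((L*(½ + L/2))*L) = -32 + 8*(L²*(½ + L/2)) = -32 + 8*L²*(½ + L/2))
(-381370 + a(-223))*(102945 - 2281) = (-381370 + (-32 + 4*(-223)²*(1 - 223)))*(102945 - 2281) = (-381370 + (-32 + 4*49729*(-222)))*100664 = (-381370 + (-32 - 44159352))*100664 = (-381370 - 44159384)*100664 = -44540754*100664 = -4483650460656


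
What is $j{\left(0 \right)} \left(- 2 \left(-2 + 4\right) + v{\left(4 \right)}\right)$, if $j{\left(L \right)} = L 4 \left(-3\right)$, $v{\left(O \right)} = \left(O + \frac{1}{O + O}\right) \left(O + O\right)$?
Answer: $0$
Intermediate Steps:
$v{\left(O \right)} = 2 O \left(O + \frac{1}{2 O}\right)$ ($v{\left(O \right)} = \left(O + \frac{1}{2 O}\right) 2 O = 2 O \left(O + \frac{1}{2 O}\right)$)
$j{\left(L \right)} = - 12 L$ ($j{\left(L \right)} = 4 L \left(-3\right) = - 12 L$)
$j{\left(0 \right)} \left(- 2 \left(-2 + 4\right) + v{\left(4 \right)}\right) = \left(-12\right) 0 \left(- 2 \left(-2 + 4\right) + \left(1 + 2 \cdot 4^{2}\right)\right) = 0 \left(\left(-2\right) 2 + \left(1 + 2 \cdot 16\right)\right) = 0 \left(-4 + \left(1 + 32\right)\right) = 0 \left(-4 + 33\right) = 0 \cdot 29 = 0$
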